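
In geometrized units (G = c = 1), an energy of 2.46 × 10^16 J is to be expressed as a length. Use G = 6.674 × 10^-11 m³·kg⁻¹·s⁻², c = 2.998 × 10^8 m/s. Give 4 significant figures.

2.032 × 10^-28 m

Energy → length via G/c⁴.
2.46 × 10^16 J × (G/c⁴) = 2.032 × 10^-28 m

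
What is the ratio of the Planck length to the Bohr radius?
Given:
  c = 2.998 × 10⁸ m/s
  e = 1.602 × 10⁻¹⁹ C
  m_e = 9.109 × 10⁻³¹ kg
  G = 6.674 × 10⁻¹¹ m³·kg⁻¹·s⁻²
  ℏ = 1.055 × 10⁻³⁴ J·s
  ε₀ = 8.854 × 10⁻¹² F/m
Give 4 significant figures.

Planck length: ℓ_P = √(ℏG/c³) = 1.616 × 10⁻³⁵ m
Bohr radius: a₀ = 4πε₀ℏ²/(m_e e²) = 5.297 × 10⁻¹¹ m
ratio = 1.616 × 10⁻³⁵ / 5.297 × 10⁻¹¹ = 3.051 × 10⁻²⁵

3.051 × 10⁻²⁵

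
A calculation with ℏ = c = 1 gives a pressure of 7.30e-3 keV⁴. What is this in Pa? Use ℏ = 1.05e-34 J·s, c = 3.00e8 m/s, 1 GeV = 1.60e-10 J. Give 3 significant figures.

Pressure is [E]/[L]³ = [E]⁴/(ℏc)³.
1 GeV⁴ → 1/(ℏc)³ × (1 GeV in J)⁴ = 2.10e37 Pa.
Convert the energy scale: 7.30e-3 keV⁴ = 7.30e-27 GeV⁴.
Result: 7.30e-27 × 2.10e37 = 1.53e11 Pa.

1.53e11 Pa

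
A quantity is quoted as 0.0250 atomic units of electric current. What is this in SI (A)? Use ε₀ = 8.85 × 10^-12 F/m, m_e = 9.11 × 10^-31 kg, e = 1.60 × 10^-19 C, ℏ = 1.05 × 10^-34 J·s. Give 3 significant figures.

1.67 × 10^-4 A

One atomic unit of electric current: I_au = e E_h/ℏ = m_e e⁵/((4πε₀)²ℏ³) = 6.67 × 10^-3 A.
0.0250 × 6.67 × 10^-3 A = 1.67 × 10^-4 A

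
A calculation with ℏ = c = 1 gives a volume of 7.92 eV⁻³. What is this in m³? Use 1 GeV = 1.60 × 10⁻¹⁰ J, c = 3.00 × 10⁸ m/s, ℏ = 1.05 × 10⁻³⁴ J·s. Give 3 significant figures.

Volume is [L]³ = [E]⁻³·(ℏc)³.
1 GeV⁻³ → (ℏc)³ × (1 GeV in J)⁻³ = 7.63 × 10⁻⁴⁸ m³.
Convert the energy scale: 7.92 eV⁻³ = 7.92 × 10²⁷ GeV⁻³.
Result: 7.92 × 10²⁷ × 7.63 × 10⁻⁴⁸ = 6.04 × 10⁻²⁰ m³.

6.04 × 10⁻²⁰ m³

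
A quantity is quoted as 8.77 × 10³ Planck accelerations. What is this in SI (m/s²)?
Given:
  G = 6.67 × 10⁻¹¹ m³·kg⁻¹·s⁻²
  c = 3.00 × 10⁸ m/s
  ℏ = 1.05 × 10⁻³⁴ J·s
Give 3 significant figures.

One Planck acceleration: a_P = √(c⁷/(ℏG)) = 5.59 × 10⁵¹ m/s².
8.77 × 10³ × 5.59 × 10⁵¹ m/s² = 4.90 × 10⁵⁵ m/s²

4.90 × 10⁵⁵ m/s²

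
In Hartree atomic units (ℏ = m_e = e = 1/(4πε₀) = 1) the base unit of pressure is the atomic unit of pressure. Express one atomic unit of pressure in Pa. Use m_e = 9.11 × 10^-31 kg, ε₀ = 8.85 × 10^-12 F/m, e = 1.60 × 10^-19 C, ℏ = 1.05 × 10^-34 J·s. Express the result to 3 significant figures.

P_au = E_h/a₀³ = m_e⁴e¹⁰/((4πε₀)⁵ℏ⁸)
E_h = 4.38 × 10^-18 J
a₀ = 5.26 × 10^-11 m
E_h/a₀³ = 3.01 × 10^13 Pa

3.01 × 10^13 Pa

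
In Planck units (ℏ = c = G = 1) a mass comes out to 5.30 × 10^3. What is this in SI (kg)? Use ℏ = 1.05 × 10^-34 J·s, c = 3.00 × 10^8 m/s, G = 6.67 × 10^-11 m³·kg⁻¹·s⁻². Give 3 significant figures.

1.15 × 10^-4 kg

One Planck mass: m_P = √(ℏc/G) = 2.17 × 10^-8 kg.
5.30 × 10^3 × 2.17 × 10^-8 kg = 1.15 × 10^-4 kg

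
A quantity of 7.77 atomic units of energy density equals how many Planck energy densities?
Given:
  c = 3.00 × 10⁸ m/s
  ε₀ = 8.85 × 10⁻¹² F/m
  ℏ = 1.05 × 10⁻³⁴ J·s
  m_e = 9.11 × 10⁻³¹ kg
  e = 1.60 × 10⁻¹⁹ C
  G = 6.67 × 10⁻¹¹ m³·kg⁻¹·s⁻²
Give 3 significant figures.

atomic unit of energy density: u_au = E_h/a₀³ = m_e⁴e¹⁰/((4πε₀)⁵ℏ⁸) = 3.01 × 10¹³ J/m³
Planck energy density: u_P = c⁷/(ℏG²) = 4.68 × 10¹¹³ J/m³
7.77 × 3.01 × 10¹³ / 4.68 × 10¹¹³ = 5.00 × 10⁻¹⁰⁰

5.00 × 10⁻¹⁰⁰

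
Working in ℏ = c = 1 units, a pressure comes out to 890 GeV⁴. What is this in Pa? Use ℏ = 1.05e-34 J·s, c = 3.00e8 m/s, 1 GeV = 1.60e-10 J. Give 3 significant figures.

1.87e40 Pa

Pressure is [E]/[L]³ = [E]⁴/(ℏc)³.
1 GeV⁴ → 1/(ℏc)³ × (1 GeV in J)⁴ = 2.10e37 Pa.
Result: 890 × 2.10e37 = 1.87e40 Pa.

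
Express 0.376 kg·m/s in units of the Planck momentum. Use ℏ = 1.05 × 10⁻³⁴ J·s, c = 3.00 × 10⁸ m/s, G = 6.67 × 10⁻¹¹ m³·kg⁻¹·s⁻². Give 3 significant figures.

Planck momentum: p_P = √(ℏc³/G) = 6.52 kg·m/s.
0.376 / 6.52 = 0.0577

0.0577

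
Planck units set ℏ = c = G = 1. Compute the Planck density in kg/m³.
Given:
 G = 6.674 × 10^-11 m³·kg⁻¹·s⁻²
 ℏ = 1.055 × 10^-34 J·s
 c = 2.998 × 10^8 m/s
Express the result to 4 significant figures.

The unique combination of the constants set to 1 with dimensions of density is ρ_P = c⁵/(ℏG²).
  = 2.422 × 10^42 / 4.699 × 10^-55
  = 5.154 × 10^96 kg/m³

5.154 × 10^96 kg/m³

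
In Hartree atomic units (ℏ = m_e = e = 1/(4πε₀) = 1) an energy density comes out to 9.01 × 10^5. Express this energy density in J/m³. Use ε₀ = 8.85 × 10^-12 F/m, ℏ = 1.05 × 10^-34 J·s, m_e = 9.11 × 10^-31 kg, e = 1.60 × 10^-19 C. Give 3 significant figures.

One atomic unit of energy density: u_au = E_h/a₀³ = m_e⁴e¹⁰/((4πε₀)⁵ℏ⁸) = 3.01 × 10^13 J/m³.
9.01 × 10^5 × 3.01 × 10^13 J/m³ = 2.71 × 10^19 J/m³

2.71 × 10^19 J/m³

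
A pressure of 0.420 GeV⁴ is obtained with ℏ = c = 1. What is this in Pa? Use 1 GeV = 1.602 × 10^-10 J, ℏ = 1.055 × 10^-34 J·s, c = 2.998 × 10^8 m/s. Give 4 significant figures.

8.743 × 10^36 Pa

Pressure is [E]/[L]³ = [E]⁴/(ℏc)³.
1 GeV⁴ → 1/(ℏc)³ × (1 GeV in J)⁴ = 2.082 × 10^37 Pa.
Result: 0.420 × 2.082 × 10^37 = 8.743 × 10^36 Pa.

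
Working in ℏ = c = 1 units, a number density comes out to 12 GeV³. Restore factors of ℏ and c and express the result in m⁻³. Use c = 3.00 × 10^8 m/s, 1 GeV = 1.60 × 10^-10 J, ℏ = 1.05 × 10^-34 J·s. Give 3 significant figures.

Number density is [L]⁻³ = [E]³/(ℏc)³.
1 GeV³ → 1/(ℏc)³ × (1 GeV in J)³ = 1.31 × 10^47 m⁻³.
Result: 12 × 1.31 × 10^47 = 1.57 × 10^48 m⁻³.

1.57 × 10^48 m⁻³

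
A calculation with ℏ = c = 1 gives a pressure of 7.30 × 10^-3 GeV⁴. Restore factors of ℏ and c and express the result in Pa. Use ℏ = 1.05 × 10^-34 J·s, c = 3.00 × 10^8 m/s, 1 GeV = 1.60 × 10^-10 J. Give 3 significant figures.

1.53 × 10^35 Pa

Pressure is [E]/[L]³ = [E]⁴/(ℏc)³.
1 GeV⁴ → 1/(ℏc)³ × (1 GeV in J)⁴ = 2.10 × 10^37 Pa.
Result: 7.30 × 10^-3 × 2.10 × 10^37 = 1.53 × 10^35 Pa.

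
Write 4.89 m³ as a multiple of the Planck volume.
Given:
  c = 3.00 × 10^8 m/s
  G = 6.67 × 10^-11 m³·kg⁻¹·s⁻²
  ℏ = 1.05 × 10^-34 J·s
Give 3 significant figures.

Planck volume: V_P = (ℏG/c³)^(3/2) = 4.18 × 10^-105 m³.
4.89 / 4.18 × 10^-105 = 1.17 × 10^105

1.17 × 10^105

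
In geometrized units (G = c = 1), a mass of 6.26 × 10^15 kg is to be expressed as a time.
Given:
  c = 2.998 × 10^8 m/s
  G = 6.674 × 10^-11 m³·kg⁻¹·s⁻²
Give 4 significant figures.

1.550 × 10^-20 s

Mass → time via G/c³.
6.26 × 10^15 kg × (G/c³) = 1.550 × 10^-20 s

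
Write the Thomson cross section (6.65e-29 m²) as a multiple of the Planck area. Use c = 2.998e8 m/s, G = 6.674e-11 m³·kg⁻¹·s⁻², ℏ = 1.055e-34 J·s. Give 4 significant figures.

Planck area: A_P = ℏG/c³ = 2.613e-70 m².
6.65e-29 / 2.613e-70 = 2.545e41

2.545e41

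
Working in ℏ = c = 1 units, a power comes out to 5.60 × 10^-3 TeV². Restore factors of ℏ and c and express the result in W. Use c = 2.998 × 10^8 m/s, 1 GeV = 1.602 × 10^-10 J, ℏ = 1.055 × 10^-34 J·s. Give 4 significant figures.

1.362 × 10^18 W

Power is [E]/[T] = [E]²/ℏ.
1 GeV² → 1/ℏ × (1 GeV in J)² = 2.433 × 10^14 W.
Convert the energy scale: 5.60 × 10^-3 TeV² = 5.60 × 10^3 GeV².
Result: 5.60 × 10^3 × 2.433 × 10^14 = 1.362 × 10^18 W.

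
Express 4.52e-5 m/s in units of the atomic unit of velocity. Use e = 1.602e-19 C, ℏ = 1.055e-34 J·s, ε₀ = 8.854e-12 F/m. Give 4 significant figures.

atomic unit of velocity: v_au = e²/(4πε₀ℏ) = 2.186e6 m/s.
4.52e-5 / 2.186e6 = 2.067e-11

2.067e-11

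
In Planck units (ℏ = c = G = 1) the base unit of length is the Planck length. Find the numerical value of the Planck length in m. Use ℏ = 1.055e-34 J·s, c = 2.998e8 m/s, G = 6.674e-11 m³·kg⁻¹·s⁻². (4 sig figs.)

1.616e-35 m

ℓ_P = √(ℏG/c³)
  = √(2.613e-70)
  = 1.616e-35 m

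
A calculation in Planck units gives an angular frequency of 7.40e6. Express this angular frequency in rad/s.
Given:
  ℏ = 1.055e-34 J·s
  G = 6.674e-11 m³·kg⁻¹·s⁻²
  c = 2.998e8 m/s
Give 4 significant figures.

1.372e50 rad/s

One Planck angular frequency: ω_P = √(c⁵/(ℏG)) = 1.855e43 rad/s.
7.40e6 × 1.855e43 rad/s = 1.372e50 rad/s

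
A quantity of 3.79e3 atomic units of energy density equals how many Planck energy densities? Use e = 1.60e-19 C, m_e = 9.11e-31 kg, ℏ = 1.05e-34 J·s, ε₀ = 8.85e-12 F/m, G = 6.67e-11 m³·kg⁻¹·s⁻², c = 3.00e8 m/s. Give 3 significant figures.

atomic unit of energy density: u_au = E_h/a₀³ = m_e⁴e¹⁰/((4πε₀)⁵ℏ⁸) = 3.01e13 J/m³
Planck energy density: u_P = c⁷/(ℏG²) = 4.68e113 J/m³
3.79e3 × 3.01e13 / 4.68e113 = 2.44e-97

2.44e-97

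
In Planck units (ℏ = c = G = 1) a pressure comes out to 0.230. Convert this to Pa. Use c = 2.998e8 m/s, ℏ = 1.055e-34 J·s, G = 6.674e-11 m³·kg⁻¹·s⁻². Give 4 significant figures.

One Planck pressure: p_P = c⁷/(ℏG²) = 4.632e113 Pa.
0.230 × 4.632e113 Pa = 1.065e113 Pa

1.065e113 Pa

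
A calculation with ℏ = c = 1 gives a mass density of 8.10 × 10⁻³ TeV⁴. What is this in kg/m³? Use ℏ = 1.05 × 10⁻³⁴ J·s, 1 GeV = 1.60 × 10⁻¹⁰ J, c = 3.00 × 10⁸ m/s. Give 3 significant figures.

1.89 × 10³⁰ kg/m³

Mass density is [E]/(c²[L]³) = [E]⁴/(ℏ³c⁵).
1 GeV⁴ → 1/(ℏ³c⁵) × (1 GeV in J)⁴ = 2.33 × 10²⁰ kg/m³.
Convert the energy scale: 8.10 × 10⁻³ TeV⁴ = 8.10 × 10⁹ GeV⁴.
Result: 8.10 × 10⁹ × 2.33 × 10²⁰ = 1.89 × 10³⁰ kg/m³.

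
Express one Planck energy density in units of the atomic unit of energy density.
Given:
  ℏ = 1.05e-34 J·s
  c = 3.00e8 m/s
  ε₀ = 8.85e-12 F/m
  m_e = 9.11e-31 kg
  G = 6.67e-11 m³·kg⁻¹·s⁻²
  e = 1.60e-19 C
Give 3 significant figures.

1.55e100

Planck energy density: u_P = c⁷/(ℏG²) = 4.68e113 J/m³
atomic unit of energy density: u_au = E_h/a₀³ = m_e⁴e¹⁰/((4πε₀)⁵ℏ⁸) = 3.01e13 J/m³
ratio = 4.68e113 / 3.01e13 = 1.55e100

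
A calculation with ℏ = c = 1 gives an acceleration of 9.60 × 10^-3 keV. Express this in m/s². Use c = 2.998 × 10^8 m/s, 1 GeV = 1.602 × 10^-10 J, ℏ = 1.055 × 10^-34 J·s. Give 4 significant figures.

4.370 × 10^24 m/s²

Acceleration is [L]/[T]² = c·[E]/ℏ.
1 GeV → c/ℏ × (1 GeV in J) = 4.552 × 10^32 m/s².
Convert the energy scale: 9.60 × 10^-3 keV = 9.60 × 10^-9 GeV.
Result: 9.60 × 10^-9 × 4.552 × 10^32 = 4.370 × 10^24 m/s².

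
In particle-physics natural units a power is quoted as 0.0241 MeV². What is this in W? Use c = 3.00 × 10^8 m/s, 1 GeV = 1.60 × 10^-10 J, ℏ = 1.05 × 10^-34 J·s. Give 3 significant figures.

5.88 × 10^6 W

Power is [E]/[T] = [E]²/ℏ.
1 GeV² → 1/ℏ × (1 GeV in J)² = 2.44 × 10^14 W.
Convert the energy scale: 0.0241 MeV² = 2.41 × 10^-8 GeV².
Result: 2.41 × 10^-8 × 2.44 × 10^14 = 5.88 × 10^6 W.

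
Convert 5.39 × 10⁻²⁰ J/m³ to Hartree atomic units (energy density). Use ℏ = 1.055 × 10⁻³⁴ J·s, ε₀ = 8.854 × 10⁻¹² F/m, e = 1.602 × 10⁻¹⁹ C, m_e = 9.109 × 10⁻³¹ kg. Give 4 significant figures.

1.840 × 10⁻³³

atomic unit of energy density: u_au = E_h/a₀³ = m_e⁴e¹⁰/((4πε₀)⁵ℏ⁸) = 2.929 × 10¹³ J/m³.
5.39 × 10⁻²⁰ / 2.929 × 10¹³ = 1.840 × 10⁻³³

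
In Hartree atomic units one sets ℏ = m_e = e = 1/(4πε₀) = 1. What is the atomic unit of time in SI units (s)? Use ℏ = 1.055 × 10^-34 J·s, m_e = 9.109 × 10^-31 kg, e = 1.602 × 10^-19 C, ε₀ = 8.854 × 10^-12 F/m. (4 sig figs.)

2.423 × 10^-17 s

τ_au = (4πε₀)²ℏ³/(m_e e⁴)
E_h = 4.354 × 10^-18 J
ℏ/E_h = 2.423 × 10^-17 s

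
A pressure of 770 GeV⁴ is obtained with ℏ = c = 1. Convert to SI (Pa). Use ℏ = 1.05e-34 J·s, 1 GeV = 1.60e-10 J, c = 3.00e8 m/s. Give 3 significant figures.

1.61e40 Pa

Pressure is [E]/[L]³ = [E]⁴/(ℏc)³.
1 GeV⁴ → 1/(ℏc)³ × (1 GeV in J)⁴ = 2.10e37 Pa.
Result: 770 × 2.10e37 = 1.61e40 Pa.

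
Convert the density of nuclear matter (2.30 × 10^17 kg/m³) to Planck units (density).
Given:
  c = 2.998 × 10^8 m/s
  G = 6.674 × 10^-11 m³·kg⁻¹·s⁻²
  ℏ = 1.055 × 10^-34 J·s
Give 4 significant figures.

4.463 × 10^-80

Planck density: ρ_P = c⁵/(ℏG²) = 5.154 × 10^96 kg/m³.
2.30 × 10^17 / 5.154 × 10^96 = 4.463 × 10^-80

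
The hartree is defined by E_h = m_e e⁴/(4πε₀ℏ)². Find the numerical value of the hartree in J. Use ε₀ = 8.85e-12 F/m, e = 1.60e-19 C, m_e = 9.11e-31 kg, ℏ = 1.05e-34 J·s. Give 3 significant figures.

E_h = m_e e⁴/(4πε₀ℏ)²
  = 5.97e-106 / 1.36e-88
  = 4.38e-18 J

4.38e-18 J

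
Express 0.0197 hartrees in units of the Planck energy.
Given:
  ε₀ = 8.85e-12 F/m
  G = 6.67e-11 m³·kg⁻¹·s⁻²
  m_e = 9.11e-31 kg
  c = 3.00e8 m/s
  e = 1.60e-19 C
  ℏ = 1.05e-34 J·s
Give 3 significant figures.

4.41e-29

hartree: E_h = m_e e⁴/(4πε₀ℏ)² = 4.38e-18 J
Planck energy: E_P = √(ℏc⁵/G) = 1.96e9 J
0.0197 × 4.38e-18 / 1.96e9 = 4.41e-29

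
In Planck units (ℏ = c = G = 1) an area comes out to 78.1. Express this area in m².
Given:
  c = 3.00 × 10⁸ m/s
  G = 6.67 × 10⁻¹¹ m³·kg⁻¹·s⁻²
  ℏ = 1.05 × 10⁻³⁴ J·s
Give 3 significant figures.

One Planck area: A_P = ℏG/c³ = 2.59 × 10⁻⁷⁰ m².
78.1 × 2.59 × 10⁻⁷⁰ m² = 2.03 × 10⁻⁶⁸ m²

2.03 × 10⁻⁶⁸ m²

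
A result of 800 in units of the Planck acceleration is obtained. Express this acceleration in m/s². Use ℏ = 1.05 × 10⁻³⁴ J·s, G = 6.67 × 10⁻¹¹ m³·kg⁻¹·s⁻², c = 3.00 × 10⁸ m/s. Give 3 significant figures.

One Planck acceleration: a_P = √(c⁷/(ℏG)) = 5.59 × 10⁵¹ m/s².
800 × 5.59 × 10⁵¹ m/s² = 4.47 × 10⁵⁴ m/s²

4.47 × 10⁵⁴ m/s²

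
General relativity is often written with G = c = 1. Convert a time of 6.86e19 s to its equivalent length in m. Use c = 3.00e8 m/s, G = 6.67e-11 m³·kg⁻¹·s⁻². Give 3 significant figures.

2.06e28 m

Time → length via c.
6.86e19 s × (c) = 2.06e28 m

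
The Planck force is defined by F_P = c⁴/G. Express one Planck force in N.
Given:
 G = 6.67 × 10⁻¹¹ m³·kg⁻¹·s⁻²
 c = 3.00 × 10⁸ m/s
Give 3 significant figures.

F_P = c⁴/G
  = 8.10 × 10³³ / 6.67 × 10⁻¹¹
  = 1.21 × 10⁴⁴ N

1.21 × 10⁴⁴ N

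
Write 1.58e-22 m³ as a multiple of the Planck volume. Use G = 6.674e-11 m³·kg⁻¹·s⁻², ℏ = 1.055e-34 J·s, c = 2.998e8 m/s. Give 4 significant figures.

3.741e82

Planck volume: V_P = (ℏG/c³)^(3/2) = 4.224e-105 m³.
1.58e-22 / 4.224e-105 = 3.741e82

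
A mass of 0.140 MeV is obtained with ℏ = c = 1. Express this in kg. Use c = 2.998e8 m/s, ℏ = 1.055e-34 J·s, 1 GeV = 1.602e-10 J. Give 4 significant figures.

Mass is [E]/c²; divide by c².
1 GeV → 1/c² × (1 GeV in J) = 1.782e-27 kg.
Convert the energy scale: 0.140 MeV = 1.40e-4 GeV.
Result: 1.40e-4 × 1.782e-27 = 2.495e-31 kg.

2.495e-31 kg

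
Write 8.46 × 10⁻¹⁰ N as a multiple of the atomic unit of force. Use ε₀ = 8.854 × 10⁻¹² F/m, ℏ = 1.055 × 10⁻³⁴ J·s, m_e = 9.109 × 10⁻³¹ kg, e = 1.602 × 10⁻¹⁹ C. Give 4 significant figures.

0.01029

atomic unit of force: F_au = E_h/a₀ = m_e²e⁶/((4πε₀)³ℏ⁴) = 8.220 × 10⁻⁸ N.
8.46 × 10⁻¹⁰ / 8.220 × 10⁻⁸ = 0.01029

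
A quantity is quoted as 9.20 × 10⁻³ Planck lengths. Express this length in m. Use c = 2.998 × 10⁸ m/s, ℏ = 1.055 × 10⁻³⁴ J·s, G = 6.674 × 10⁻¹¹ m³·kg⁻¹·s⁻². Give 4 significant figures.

1.487 × 10⁻³⁷ m

One Planck length: ℓ_P = √(ℏG/c³) = 1.616 × 10⁻³⁵ m.
9.20 × 10⁻³ × 1.616 × 10⁻³⁵ m = 1.487 × 10⁻³⁷ m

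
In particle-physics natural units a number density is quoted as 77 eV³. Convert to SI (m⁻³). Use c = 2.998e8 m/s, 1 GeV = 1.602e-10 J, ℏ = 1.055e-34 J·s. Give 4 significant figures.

1.001e22 m⁻³

Number density is [L]⁻³ = [E]³/(ℏc)³.
1 GeV³ → 1/(ℏc)³ × (1 GeV in J)³ = 1.299e47 m⁻³.
Convert the energy scale: 77 eV³ = 7.70e-26 GeV³.
Result: 7.70e-26 × 1.299e47 = 1.001e22 m⁻³.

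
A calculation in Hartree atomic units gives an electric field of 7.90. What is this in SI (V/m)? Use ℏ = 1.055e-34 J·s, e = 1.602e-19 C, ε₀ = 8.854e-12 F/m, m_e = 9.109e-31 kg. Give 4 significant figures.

One atomic unit of electric field: E_au = E_h/(e a₀) = m_e²e⁵/((4πε₀)³ℏ⁴) = 5.131e11 V/m.
7.90 × 5.131e11 V/m = 4.053e12 V/m

4.053e12 V/m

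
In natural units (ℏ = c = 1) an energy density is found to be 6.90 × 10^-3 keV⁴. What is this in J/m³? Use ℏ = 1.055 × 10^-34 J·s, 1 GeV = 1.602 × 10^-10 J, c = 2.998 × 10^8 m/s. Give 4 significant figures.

1.436 × 10^11 J/m³

[E]/[L]³ = [E]⁴/(ℏc)³; restore (ℏc)⁻³.
1 GeV⁴ → 1/(ℏc)³ × (1 GeV in J)⁴ = 2.082 × 10^37 J/m³.
Convert the energy scale: 6.90 × 10^-3 keV⁴ = 6.90 × 10^-27 GeV⁴.
Result: 6.90 × 10^-27 × 2.082 × 10^37 = 1.436 × 10^11 J/m³.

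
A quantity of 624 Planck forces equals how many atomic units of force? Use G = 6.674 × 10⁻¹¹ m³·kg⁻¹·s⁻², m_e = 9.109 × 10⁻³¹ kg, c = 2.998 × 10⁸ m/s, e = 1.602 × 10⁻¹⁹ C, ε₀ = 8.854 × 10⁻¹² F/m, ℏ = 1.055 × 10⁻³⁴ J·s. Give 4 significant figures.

Planck force: F_P = c⁴/G = 1.210 × 10⁴⁴ N
atomic unit of force: F_au = E_h/a₀ = m_e²e⁶/((4πε₀)³ℏ⁴) = 8.220 × 10⁻⁸ N
624 × 1.210 × 10⁴⁴ / 8.220 × 10⁻⁸ = 9.189 × 10⁵³

9.189 × 10⁵³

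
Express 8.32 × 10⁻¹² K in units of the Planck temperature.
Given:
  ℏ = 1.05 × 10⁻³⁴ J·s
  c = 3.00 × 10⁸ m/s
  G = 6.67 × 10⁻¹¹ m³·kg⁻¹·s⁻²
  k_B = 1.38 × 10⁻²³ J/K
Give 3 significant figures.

Planck temperature: T_P = √(ℏc⁵/G) / k_B = 1.42 × 10³² K.
8.32 × 10⁻¹² / 1.42 × 10³² = 5.87 × 10⁻⁴⁴

5.87 × 10⁻⁴⁴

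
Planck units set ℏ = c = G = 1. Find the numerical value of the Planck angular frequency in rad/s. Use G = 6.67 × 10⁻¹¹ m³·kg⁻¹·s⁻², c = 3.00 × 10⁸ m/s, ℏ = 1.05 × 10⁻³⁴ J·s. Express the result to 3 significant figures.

From ℏ = c = G = 1 the angular frequency scale is ω_P = √(c⁵/(ℏG)).
  = √(3.47 × 10⁸⁶)
  = 1.86 × 10⁴³ rad/s

1.86 × 10⁴³ rad/s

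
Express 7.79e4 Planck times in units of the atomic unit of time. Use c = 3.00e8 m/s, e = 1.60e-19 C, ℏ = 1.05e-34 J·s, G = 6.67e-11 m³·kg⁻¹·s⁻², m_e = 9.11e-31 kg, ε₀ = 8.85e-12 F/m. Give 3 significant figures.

Planck time: t_P = √(ℏG/c⁵) = 5.37e-44 s
atomic unit of time: τ_au = (4πε₀)²ℏ³/(m_e e⁴) = 2.40e-17 s
7.79e4 × 5.37e-44 / 2.40e-17 = 1.74e-22

1.74e-22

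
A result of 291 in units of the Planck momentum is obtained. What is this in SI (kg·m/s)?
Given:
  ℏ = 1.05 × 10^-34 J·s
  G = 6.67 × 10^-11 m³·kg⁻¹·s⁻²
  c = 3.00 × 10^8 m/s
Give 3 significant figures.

One Planck momentum: p_P = √(ℏc³/G) = 6.52 kg·m/s.
291 × 6.52 kg·m/s = 1.90 × 10^3 kg·m/s

1.90 × 10^3 kg·m/s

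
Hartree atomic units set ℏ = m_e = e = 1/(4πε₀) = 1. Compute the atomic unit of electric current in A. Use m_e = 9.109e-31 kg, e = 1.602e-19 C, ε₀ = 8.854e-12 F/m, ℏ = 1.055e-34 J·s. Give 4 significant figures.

Dimensional analysis gives I_au = e E_h/ℏ = m_e e⁵/((4πε₀)²ℏ³).
E_h = 4.354e-18 J
e·E_h/ℏ = 6.612e-3 A

6.612e-3 A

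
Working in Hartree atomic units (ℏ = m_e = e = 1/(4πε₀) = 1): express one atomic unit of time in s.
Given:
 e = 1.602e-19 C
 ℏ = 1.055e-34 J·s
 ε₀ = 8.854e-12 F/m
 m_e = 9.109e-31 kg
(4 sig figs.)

The unique combination of the constants set to 1 with dimensions of time is τ_au = (4πε₀)²ℏ³/(m_e e⁴).
E_h = 4.354e-18 J
ℏ/E_h = 2.423e-17 s

2.423e-17 s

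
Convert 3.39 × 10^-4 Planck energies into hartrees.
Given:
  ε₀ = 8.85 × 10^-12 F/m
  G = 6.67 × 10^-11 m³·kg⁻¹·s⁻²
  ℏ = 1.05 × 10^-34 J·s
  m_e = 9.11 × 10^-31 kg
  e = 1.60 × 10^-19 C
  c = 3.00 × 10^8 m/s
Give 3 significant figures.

1.51 × 10^23

Planck energy: E_P = √(ℏc⁵/G) = 1.96 × 10^9 J
hartree: E_h = m_e e⁴/(4πε₀ℏ)² = 4.38 × 10^-18 J
3.39 × 10^-4 × 1.96 × 10^9 / 4.38 × 10^-18 = 1.51 × 10^23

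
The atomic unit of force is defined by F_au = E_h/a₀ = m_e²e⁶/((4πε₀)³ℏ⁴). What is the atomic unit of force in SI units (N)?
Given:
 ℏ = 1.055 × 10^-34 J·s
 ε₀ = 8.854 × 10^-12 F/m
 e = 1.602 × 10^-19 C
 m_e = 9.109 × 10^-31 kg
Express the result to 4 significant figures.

F_au = E_h/a₀ = m_e²e⁶/((4πε₀)³ℏ⁴)
E_h = 4.354 × 10^-18 J
a₀ = 5.297 × 10^-11 m
E_h/a₀ = 8.220 × 10^-8 N

8.220 × 10^-8 N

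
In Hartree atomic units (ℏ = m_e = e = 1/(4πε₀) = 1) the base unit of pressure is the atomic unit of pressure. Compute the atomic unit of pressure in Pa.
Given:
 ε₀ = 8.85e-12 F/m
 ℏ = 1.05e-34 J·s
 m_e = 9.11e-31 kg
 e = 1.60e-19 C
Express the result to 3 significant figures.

3.01e13 Pa

P_au = E_h/a₀³ = m_e⁴e¹⁰/((4πε₀)⁵ℏ⁸)
E_h = 4.38e-18 J
a₀ = 5.26e-11 m
E_h/a₀³ = 3.01e13 Pa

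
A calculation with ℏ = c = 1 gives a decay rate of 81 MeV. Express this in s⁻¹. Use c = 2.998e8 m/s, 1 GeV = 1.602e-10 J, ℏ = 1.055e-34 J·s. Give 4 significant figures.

A rate is [E]/ℏ; divide by ℏ.
1 GeV → 1/ℏ × (1 GeV in J) = 1.518e24 s⁻¹.
Convert the energy scale: 81 MeV = 0.0810 GeV.
Result: 0.0810 × 1.518e24 = 1.230e23 s⁻¹.

1.230e23 s⁻¹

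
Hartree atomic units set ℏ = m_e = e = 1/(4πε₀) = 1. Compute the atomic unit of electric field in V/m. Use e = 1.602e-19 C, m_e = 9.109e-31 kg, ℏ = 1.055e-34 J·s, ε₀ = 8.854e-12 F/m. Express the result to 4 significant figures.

5.131e11 V/m

Dimensional analysis gives E_au = E_h/(e a₀) = m_e²e⁵/((4πε₀)³ℏ⁴).
E_h = 4.354e-18 J
a₀ = 5.297e-11 m
E_h/(e·a₀) = 5.131e11 V/m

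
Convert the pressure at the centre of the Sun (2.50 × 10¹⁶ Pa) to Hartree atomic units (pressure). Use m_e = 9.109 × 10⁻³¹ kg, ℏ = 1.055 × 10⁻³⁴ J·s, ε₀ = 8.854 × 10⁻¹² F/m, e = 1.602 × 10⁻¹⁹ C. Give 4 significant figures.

atomic unit of pressure: P_au = E_h/a₀³ = m_e⁴e¹⁰/((4πε₀)⁵ℏ⁸) = 2.929 × 10¹³ Pa.
2.50 × 10¹⁶ / 2.929 × 10¹³ = 853.5

853.5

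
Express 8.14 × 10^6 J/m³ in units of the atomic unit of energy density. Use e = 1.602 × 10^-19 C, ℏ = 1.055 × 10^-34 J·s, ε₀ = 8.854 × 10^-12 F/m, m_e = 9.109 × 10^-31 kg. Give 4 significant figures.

atomic unit of energy density: u_au = E_h/a₀³ = m_e⁴e¹⁰/((4πε₀)⁵ℏ⁸) = 2.929 × 10^13 J/m³.
8.14 × 10^6 / 2.929 × 10^13 = 2.779 × 10^-7

2.779 × 10^-7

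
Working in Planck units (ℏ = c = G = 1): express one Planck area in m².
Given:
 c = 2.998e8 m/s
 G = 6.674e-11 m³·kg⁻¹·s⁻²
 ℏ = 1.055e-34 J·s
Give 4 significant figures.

2.613e-70 m²

The unique combination of the constants set to 1 with dimensions of area is A_P = ℏG/c³.
  = 7.041e-45 / 2.695e25
  = 2.613e-70 m²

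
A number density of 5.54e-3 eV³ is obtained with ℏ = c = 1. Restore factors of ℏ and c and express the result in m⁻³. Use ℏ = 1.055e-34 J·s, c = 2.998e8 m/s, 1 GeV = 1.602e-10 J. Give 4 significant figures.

7.199e17 m⁻³

Number density is [L]⁻³ = [E]³/(ℏc)³.
1 GeV³ → 1/(ℏc)³ × (1 GeV in J)³ = 1.299e47 m⁻³.
Convert the energy scale: 5.54e-3 eV³ = 5.54e-30 GeV³.
Result: 5.54e-30 × 1.299e47 = 7.199e17 m⁻³.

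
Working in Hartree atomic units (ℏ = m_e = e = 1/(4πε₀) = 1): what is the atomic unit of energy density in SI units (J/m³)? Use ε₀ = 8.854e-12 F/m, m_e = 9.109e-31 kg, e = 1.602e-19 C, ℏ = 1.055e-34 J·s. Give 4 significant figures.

2.929e13 J/m³

From ℏ = m_e = e = 1/(4πε₀) = 1 the energy density scale is u_au = E_h/a₀³ = m_e⁴e¹⁰/((4πε₀)⁵ℏ⁸).
E_h = 4.354e-18 J
a₀ = 5.297e-11 m
E_h/a₀³ = 2.929e13 J/m³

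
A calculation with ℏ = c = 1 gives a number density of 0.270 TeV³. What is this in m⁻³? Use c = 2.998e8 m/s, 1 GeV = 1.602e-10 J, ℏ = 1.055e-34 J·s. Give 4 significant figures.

Number density is [L]⁻³ = [E]³/(ℏc)³.
1 GeV³ → 1/(ℏc)³ × (1 GeV in J)³ = 1.299e47 m⁻³.
Convert the energy scale: 0.270 TeV³ = 2.70e8 GeV³.
Result: 2.70e8 × 1.299e47 = 3.508e55 m⁻³.

3.508e55 m⁻³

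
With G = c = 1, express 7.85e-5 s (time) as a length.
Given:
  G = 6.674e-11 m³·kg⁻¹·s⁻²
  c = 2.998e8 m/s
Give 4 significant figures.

2.353e4 m

Time → length via c.
7.85e-5 s × (c) = 2.353e4 m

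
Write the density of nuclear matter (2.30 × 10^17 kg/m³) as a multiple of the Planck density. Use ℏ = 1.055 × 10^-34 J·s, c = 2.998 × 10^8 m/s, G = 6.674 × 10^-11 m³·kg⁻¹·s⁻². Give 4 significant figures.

4.463 × 10^-80

Planck density: ρ_P = c⁵/(ℏG²) = 5.154 × 10^96 kg/m³.
2.30 × 10^17 / 5.154 × 10^96 = 4.463 × 10^-80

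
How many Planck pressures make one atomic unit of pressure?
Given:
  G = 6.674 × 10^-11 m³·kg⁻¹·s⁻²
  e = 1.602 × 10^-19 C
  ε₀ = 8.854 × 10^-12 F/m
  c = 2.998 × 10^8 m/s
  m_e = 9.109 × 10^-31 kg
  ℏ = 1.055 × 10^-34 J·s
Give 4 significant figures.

6.323 × 10^-101

atomic unit of pressure: P_au = E_h/a₀³ = m_e⁴e¹⁰/((4πε₀)⁵ℏ⁸) = 2.929 × 10^13 Pa
Planck pressure: p_P = c⁷/(ℏG²) = 4.632 × 10^113 Pa
ratio = 2.929 × 10^13 / 4.632 × 10^113 = 6.323 × 10^-101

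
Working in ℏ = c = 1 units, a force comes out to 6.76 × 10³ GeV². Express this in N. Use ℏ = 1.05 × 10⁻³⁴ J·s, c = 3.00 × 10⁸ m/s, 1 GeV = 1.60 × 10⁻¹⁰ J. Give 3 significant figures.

5.49 × 10⁹ N

Force is [E]/[L] = [E]²/(ℏc); restore (ℏc)⁻¹.
1 GeV² → 1/(ℏc) × (1 GeV in J)² = 8.13 × 10⁵ N.
Result: 6.76 × 10³ × 8.13 × 10⁵ = 5.49 × 10⁹ N.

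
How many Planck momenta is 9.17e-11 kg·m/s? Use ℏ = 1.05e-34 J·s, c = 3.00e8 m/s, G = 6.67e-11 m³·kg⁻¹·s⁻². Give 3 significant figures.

Planck momentum: p_P = √(ℏc³/G) = 6.52 kg·m/s.
9.17e-11 / 6.52 = 1.41e-11

1.41e-11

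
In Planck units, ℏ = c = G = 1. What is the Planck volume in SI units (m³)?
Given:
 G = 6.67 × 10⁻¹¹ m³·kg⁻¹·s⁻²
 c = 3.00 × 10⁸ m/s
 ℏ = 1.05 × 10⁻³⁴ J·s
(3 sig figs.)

From ℏ = c = G = 1 the volume scale is V_P = (ℏG/c³)^(3/2).
  = √(1.75 × 10⁻²⁰⁹)
  = 4.18 × 10⁻¹⁰⁵ m³

4.18 × 10⁻¹⁰⁵ m³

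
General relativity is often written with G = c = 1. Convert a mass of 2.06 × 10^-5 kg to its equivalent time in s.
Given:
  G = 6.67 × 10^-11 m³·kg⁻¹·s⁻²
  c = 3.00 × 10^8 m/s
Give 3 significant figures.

5.09 × 10^-41 s

Mass → time via G/c³.
2.06 × 10^-5 kg × (G/c³) = 5.09 × 10^-41 s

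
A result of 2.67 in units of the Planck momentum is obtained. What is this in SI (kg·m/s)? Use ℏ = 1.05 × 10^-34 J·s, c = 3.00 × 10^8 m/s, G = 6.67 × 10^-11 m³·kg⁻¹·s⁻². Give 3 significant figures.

One Planck momentum: p_P = √(ℏc³/G) = 6.52 kg·m/s.
2.67 × 6.52 kg·m/s = 17.4 kg·m/s

17.4 kg·m/s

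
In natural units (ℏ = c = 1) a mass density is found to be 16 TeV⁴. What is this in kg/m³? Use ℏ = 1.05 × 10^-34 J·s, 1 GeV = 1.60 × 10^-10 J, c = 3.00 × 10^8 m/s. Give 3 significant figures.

3.73 × 10^33 kg/m³

Mass density is [E]/(c²[L]³) = [E]⁴/(ℏ³c⁵).
1 GeV⁴ → 1/(ℏ³c⁵) × (1 GeV in J)⁴ = 2.33 × 10^20 kg/m³.
Convert the energy scale: 16 TeV⁴ = 1.60 × 10^13 GeV⁴.
Result: 1.60 × 10^13 × 2.33 × 10^20 = 3.73 × 10^33 kg/m³.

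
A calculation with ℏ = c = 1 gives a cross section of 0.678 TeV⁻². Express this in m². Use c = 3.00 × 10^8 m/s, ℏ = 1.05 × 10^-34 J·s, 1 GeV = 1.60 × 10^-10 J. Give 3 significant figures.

2.63 × 10^-38 m²

Area is [L]² = [E]⁻²·(ℏc)²; restore (ℏc)².
1 GeV⁻² → (ℏc)² × (1 GeV in J)⁻² = 3.88 × 10^-32 m².
Convert the energy scale: 0.678 TeV⁻² = 6.78 × 10^-7 GeV⁻².
Result: 6.78 × 10^-7 × 3.88 × 10^-32 = 2.63 × 10^-38 m².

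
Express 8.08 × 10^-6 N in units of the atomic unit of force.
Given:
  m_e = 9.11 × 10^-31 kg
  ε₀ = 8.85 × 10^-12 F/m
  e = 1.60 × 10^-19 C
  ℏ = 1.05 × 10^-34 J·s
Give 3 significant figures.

97

atomic unit of force: F_au = E_h/a₀ = m_e²e⁶/((4πε₀)³ℏ⁴) = 8.33 × 10^-8 N.
8.08 × 10^-6 / 8.33 × 10^-8 = 97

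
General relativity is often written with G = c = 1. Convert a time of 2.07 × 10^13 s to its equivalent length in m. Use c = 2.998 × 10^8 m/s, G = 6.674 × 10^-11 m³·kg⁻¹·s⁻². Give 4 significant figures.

Time → length via c.
2.07 × 10^13 s × (c) = 6.206 × 10^21 m

6.206 × 10^21 m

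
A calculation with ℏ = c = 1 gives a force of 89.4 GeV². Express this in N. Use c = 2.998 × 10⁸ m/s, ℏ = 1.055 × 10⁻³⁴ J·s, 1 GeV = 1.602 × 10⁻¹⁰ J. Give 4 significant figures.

7.254 × 10⁷ N

Force is [E]/[L] = [E]²/(ℏc); restore (ℏc)⁻¹.
1 GeV² → 1/(ℏc) × (1 GeV in J)² = 8.114 × 10⁵ N.
Result: 89.4 × 8.114 × 10⁵ = 7.254 × 10⁷ N.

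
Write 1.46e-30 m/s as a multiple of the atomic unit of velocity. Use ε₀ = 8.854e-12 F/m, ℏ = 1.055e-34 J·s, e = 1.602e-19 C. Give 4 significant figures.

atomic unit of velocity: v_au = e²/(4πε₀ℏ) = 2.186e6 m/s.
1.46e-30 / 2.186e6 = 6.678e-37

6.678e-37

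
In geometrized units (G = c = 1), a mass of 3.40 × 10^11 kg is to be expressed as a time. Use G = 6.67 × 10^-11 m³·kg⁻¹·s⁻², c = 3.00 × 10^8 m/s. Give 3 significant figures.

Mass → time via G/c³.
3.40 × 10^11 kg × (G/c³) = 8.40 × 10^-25 s

8.40 × 10^-25 s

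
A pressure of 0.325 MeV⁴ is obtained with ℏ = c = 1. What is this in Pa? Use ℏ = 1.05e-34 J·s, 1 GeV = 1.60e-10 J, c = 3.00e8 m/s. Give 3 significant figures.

Pressure is [E]/[L]³ = [E]⁴/(ℏc)³.
1 GeV⁴ → 1/(ℏc)³ × (1 GeV in J)⁴ = 2.10e37 Pa.
Convert the energy scale: 0.325 MeV⁴ = 3.25e-13 GeV⁴.
Result: 3.25e-13 × 2.10e37 = 6.81e24 Pa.

6.81e24 Pa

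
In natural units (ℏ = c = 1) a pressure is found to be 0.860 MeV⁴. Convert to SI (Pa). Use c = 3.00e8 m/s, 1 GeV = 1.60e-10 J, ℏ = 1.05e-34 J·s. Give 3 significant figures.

1.80e25 Pa

Pressure is [E]/[L]³ = [E]⁴/(ℏc)³.
1 GeV⁴ → 1/(ℏc)³ × (1 GeV in J)⁴ = 2.10e37 Pa.
Convert the energy scale: 0.860 MeV⁴ = 8.60e-13 GeV⁴.
Result: 8.60e-13 × 2.10e37 = 1.80e25 Pa.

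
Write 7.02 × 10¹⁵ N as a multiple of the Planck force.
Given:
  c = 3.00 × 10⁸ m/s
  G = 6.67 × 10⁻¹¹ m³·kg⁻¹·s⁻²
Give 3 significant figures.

Planck force: F_P = c⁴/G = 1.21 × 10⁴⁴ N.
7.02 × 10¹⁵ / 1.21 × 10⁴⁴ = 5.78 × 10⁻²⁹

5.78 × 10⁻²⁹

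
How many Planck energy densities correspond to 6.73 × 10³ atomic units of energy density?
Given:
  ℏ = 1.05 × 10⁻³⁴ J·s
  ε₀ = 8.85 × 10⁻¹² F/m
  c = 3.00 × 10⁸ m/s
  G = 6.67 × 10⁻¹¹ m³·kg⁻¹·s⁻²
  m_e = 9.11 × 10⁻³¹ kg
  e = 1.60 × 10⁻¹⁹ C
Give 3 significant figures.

4.33 × 10⁻⁹⁷

atomic unit of energy density: u_au = E_h/a₀³ = m_e⁴e¹⁰/((4πε₀)⁵ℏ⁸) = 3.01 × 10¹³ J/m³
Planck energy density: u_P = c⁷/(ℏG²) = 4.68 × 10¹¹³ J/m³
6.73 × 10³ × 3.01 × 10¹³ / 4.68 × 10¹¹³ = 4.33 × 10⁻⁹⁷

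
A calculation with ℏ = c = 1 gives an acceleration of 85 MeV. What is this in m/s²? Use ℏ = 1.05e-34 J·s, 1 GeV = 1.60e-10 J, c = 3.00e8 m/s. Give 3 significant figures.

Acceleration is [L]/[T]² = c·[E]/ℏ.
1 GeV → c/ℏ × (1 GeV in J) = 4.57e32 m/s².
Convert the energy scale: 85 MeV = 0.0850 GeV.
Result: 0.0850 × 4.57e32 = 3.89e31 m/s².

3.89e31 m/s²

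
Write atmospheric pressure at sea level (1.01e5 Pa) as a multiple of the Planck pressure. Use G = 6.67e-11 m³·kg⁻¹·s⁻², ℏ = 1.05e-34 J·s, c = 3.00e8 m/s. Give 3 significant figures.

Planck pressure: p_P = c⁷/(ℏG²) = 4.68e113 Pa.
1.01e5 / 4.68e113 = 2.16e-109

2.16e-109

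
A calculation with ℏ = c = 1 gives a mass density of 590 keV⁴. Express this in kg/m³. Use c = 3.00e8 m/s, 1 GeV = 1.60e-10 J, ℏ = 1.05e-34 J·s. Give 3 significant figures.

0.137 kg/m³

Mass density is [E]/(c²[L]³) = [E]⁴/(ℏ³c⁵).
1 GeV⁴ → 1/(ℏ³c⁵) × (1 GeV in J)⁴ = 2.33e20 kg/m³.
Convert the energy scale: 590 keV⁴ = 5.90e-22 GeV⁴.
Result: 5.90e-22 × 2.33e20 = 0.137 kg/m³.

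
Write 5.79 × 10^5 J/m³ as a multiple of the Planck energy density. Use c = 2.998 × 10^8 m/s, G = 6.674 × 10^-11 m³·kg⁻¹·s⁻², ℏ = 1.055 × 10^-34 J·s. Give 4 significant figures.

1.250 × 10^-108

Planck energy density: u_P = c⁷/(ℏG²) = 4.632 × 10^113 J/m³.
5.79 × 10^5 / 4.632 × 10^113 = 1.250 × 10^-108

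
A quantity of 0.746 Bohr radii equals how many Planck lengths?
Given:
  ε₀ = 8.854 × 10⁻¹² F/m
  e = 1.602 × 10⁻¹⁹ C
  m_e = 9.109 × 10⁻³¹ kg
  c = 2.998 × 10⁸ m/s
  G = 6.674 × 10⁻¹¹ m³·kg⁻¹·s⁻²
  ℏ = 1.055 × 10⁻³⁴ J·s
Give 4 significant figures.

Bohr radius: a₀ = 4πε₀ℏ²/(m_e e²) = 5.297 × 10⁻¹¹ m
Planck length: ℓ_P = √(ℏG/c³) = 1.616 × 10⁻³⁵ m
0.746 × 5.297 × 10⁻¹¹ / 1.616 × 10⁻³⁵ = 2.445 × 10²⁴

2.445 × 10²⁴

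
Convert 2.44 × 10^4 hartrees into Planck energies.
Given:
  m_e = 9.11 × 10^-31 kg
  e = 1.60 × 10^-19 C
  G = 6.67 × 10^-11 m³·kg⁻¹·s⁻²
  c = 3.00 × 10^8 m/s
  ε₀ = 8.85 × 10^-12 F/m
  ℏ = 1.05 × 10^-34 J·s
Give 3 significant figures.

hartree: E_h = m_e e⁴/(4πε₀ℏ)² = 4.38 × 10^-18 J
Planck energy: E_P = √(ℏc⁵/G) = 1.96 × 10^9 J
2.44 × 10^4 × 4.38 × 10^-18 / 1.96 × 10^9 = 5.46 × 10^-23

5.46 × 10^-23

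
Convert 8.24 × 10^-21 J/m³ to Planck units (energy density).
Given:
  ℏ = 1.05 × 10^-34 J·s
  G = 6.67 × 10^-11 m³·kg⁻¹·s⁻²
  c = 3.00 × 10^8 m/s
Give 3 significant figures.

1.76 × 10^-134

Planck energy density: u_P = c⁷/(ℏG²) = 4.68 × 10^113 J/m³.
8.24 × 10^-21 / 4.68 × 10^113 = 1.76 × 10^-134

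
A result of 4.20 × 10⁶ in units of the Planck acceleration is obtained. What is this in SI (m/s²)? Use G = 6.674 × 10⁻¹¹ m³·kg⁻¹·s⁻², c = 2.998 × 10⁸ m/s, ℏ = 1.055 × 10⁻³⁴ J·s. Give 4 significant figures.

2.335 × 10⁵⁸ m/s²

One Planck acceleration: a_P = √(c⁷/(ℏG)) = 5.560 × 10⁵¹ m/s².
4.20 × 10⁶ × 5.560 × 10⁵¹ m/s² = 2.335 × 10⁵⁸ m/s²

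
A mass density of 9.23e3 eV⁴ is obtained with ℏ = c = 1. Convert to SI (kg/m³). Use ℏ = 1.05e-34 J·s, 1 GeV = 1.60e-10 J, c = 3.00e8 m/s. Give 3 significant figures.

2.15e-12 kg/m³

Mass density is [E]/(c²[L]³) = [E]⁴/(ℏ³c⁵).
1 GeV⁴ → 1/(ℏ³c⁵) × (1 GeV in J)⁴ = 2.33e20 kg/m³.
Convert the energy scale: 9.23e3 eV⁴ = 9.23e-33 GeV⁴.
Result: 9.23e-33 × 2.33e20 = 2.15e-12 kg/m³.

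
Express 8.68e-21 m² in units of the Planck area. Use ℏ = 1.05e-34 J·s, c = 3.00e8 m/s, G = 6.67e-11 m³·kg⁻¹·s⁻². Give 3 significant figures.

3.35e49

Planck area: A_P = ℏG/c³ = 2.59e-70 m².
8.68e-21 / 2.59e-70 = 3.35e49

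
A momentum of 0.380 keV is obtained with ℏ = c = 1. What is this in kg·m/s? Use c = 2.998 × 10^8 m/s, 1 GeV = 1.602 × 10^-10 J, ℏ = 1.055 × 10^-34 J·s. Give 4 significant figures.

2.031 × 10^-25 kg·m/s

Momentum is [E]/c; divide by c.
1 GeV → 1/c × (1 GeV in J) = 5.344 × 10^-19 kg·m/s.
Convert the energy scale: 0.380 keV = 3.80 × 10^-7 GeV.
Result: 3.80 × 10^-7 × 5.344 × 10^-19 = 2.031 × 10^-25 kg·m/s.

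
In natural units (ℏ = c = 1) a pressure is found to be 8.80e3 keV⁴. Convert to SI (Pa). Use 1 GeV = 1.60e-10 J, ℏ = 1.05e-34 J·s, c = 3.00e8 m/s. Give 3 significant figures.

1.85e17 Pa

Pressure is [E]/[L]³ = [E]⁴/(ℏc)³.
1 GeV⁴ → 1/(ℏc)³ × (1 GeV in J)⁴ = 2.10e37 Pa.
Convert the energy scale: 8.80e3 keV⁴ = 8.80e-21 GeV⁴.
Result: 8.80e-21 × 2.10e37 = 1.85e17 Pa.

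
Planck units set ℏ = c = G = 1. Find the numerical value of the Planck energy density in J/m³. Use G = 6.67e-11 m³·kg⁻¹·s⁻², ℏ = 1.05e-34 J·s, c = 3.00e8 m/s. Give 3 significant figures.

Dimensional analysis gives u_P = c⁷/(ℏG²).
  = 2.19e59 / 4.67e-55
  = 4.68e113 J/m³

4.68e113 J/m³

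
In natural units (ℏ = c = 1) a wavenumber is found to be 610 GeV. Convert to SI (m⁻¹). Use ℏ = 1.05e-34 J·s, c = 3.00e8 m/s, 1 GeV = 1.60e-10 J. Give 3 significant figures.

3.10e18 m⁻¹

Inverse length is [E]/(ℏc).
1 GeV → 1/(ℏc) × (1 GeV in J) = 5.08e15 m⁻¹.
Result: 610 × 5.08e15 = 3.10e18 m⁻¹.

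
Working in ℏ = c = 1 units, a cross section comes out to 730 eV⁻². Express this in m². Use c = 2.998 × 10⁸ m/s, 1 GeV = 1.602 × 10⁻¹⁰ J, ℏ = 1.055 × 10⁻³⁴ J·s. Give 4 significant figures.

2.846 × 10⁻¹¹ m²

Area is [L]² = [E]⁻²·(ℏc)²; restore (ℏc)².
1 GeV⁻² → (ℏc)² × (1 GeV in J)⁻² = 3.898 × 10⁻³² m².
Convert the energy scale: 730 eV⁻² = 7.30 × 10²⁰ GeV⁻².
Result: 7.30 × 10²⁰ × 3.898 × 10⁻³² = 2.846 × 10⁻¹¹ m².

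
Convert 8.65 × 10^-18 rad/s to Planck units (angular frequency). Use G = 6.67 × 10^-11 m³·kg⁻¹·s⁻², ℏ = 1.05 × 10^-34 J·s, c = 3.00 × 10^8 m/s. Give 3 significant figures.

Planck angular frequency: ω_P = √(c⁵/(ℏG)) = 1.86 × 10^43 rad/s.
8.65 × 10^-18 / 1.86 × 10^43 = 4.64 × 10^-61

4.64 × 10^-61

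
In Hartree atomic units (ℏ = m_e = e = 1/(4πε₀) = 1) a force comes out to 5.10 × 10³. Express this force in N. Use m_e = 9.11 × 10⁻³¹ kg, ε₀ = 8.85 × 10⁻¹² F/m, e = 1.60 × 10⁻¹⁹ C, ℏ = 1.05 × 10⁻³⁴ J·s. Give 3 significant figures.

One atomic unit of force: F_au = E_h/a₀ = m_e²e⁶/((4πε₀)³ℏ⁴) = 8.33 × 10⁻⁸ N.
5.10 × 10³ × 8.33 × 10⁻⁸ N = 4.25 × 10⁻⁴ N

4.25 × 10⁻⁴ N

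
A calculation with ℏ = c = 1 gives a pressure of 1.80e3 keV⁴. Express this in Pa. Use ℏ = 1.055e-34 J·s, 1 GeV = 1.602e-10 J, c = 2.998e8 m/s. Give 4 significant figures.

3.747e16 Pa

Pressure is [E]/[L]³ = [E]⁴/(ℏc)³.
1 GeV⁴ → 1/(ℏc)³ × (1 GeV in J)⁴ = 2.082e37 Pa.
Convert the energy scale: 1.80e3 keV⁴ = 1.80e-21 GeV⁴.
Result: 1.80e-21 × 2.082e37 = 3.747e16 Pa.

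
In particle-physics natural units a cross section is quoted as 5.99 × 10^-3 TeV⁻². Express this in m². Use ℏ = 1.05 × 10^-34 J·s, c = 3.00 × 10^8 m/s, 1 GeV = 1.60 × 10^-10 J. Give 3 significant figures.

2.32 × 10^-40 m²

Area is [L]² = [E]⁻²·(ℏc)²; restore (ℏc)².
1 GeV⁻² → (ℏc)² × (1 GeV in J)⁻² = 3.88 × 10^-32 m².
Convert the energy scale: 5.99 × 10^-3 TeV⁻² = 5.99 × 10^-9 GeV⁻².
Result: 5.99 × 10^-9 × 3.88 × 10^-32 = 2.32 × 10^-40 m².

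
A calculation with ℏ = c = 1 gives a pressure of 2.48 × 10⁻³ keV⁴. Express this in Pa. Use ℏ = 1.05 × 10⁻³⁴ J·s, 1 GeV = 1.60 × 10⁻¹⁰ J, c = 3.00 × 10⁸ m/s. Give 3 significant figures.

Pressure is [E]/[L]³ = [E]⁴/(ℏc)³.
1 GeV⁴ → 1/(ℏc)³ × (1 GeV in J)⁴ = 2.10 × 10³⁷ Pa.
Convert the energy scale: 2.48 × 10⁻³ keV⁴ = 2.48 × 10⁻²⁷ GeV⁴.
Result: 2.48 × 10⁻²⁷ × 2.10 × 10³⁷ = 5.20 × 10¹⁰ Pa.

5.20 × 10¹⁰ Pa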